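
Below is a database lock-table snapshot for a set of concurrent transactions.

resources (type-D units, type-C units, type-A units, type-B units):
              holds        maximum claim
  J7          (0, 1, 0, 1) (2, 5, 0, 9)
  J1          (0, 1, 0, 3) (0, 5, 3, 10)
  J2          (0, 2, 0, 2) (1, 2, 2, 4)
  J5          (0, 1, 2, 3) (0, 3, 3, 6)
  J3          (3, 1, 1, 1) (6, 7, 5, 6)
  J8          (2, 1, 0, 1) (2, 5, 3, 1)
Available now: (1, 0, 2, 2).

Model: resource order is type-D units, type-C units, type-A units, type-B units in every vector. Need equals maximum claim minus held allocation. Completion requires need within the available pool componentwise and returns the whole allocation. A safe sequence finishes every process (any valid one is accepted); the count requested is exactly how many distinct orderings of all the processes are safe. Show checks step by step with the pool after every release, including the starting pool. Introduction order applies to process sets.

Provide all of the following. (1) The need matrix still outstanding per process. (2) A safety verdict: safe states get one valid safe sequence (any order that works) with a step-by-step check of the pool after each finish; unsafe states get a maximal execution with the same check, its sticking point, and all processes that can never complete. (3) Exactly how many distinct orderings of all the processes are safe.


(1) Remaining need (order type-D units, type-C units, type-A units, type-B units):
  J7: (2, 4, 0, 8)
  J1: (0, 4, 3, 7)
  J2: (1, 0, 2, 2)
  J5: (0, 2, 1, 3)
  J3: (3, 6, 4, 5)
  J8: (0, 4, 3, 0)
(2) The state is UNSAFE.
Key observation: J2, J5 can finish, but then (1, 3, 4, 7) is all there is, and the blocked group's type-C units demands exceed it.
Going as far as possible: J2, J5; after that, nothing fits. Check, step by step:
  pool = (1, 0, 2, 2)
  J2 needs (1, 0, 2, 2) <= (1, 0, 2, 2) -> finishes; pool += (0, 2, 0, 2) = (1, 2, 2, 4)
  J5 needs (0, 2, 1, 3) <= (1, 2, 2, 4) -> finishes; pool += (0, 1, 2, 3) = (1, 3, 4, 7)
  J7 still needs (2, 4, 0, 8) but only (1, 3, 4, 7) is free — short on type-D units, type-C units and type-B units
  J1 still needs (0, 4, 3, 7) but only (1, 3, 4, 7) is free — short on type-C units
  J3 still needs (3, 6, 4, 5) but only (1, 3, 4, 7) is free — short on type-D units and type-C units
  J8 still needs (0, 4, 3, 0) but only (1, 3, 4, 7) is free — short on type-C units
Processes that can never finish: J7, J1, J3 and J8.
(3) Exactly 0 of the possible complete orderings are safe sequences.


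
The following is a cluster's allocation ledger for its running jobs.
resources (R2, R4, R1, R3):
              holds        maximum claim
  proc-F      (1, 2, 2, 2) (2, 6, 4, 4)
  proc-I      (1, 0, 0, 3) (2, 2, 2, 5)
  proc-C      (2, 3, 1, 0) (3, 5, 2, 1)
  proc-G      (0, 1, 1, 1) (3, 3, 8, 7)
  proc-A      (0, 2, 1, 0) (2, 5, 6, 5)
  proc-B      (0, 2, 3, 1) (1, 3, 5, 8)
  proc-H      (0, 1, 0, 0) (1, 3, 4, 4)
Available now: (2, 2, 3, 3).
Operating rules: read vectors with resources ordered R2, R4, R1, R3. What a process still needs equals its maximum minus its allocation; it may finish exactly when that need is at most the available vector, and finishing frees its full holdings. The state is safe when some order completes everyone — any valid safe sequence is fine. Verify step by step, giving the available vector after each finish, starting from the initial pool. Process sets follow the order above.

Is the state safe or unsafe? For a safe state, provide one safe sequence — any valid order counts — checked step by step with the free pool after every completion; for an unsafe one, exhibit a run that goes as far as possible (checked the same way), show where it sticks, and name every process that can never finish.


SAFE — a valid safe sequence is proc-C, proc-F, proc-I, proc-B, proc-A, proc-H, proc-G.
Key observation: proc-C is the earliest step where a requested resource binds exactly: need (1, 2, 1, 1), pool (2, 2, 3, 3) at its turn.
Check, step by step:
  pool = (2, 2, 3, 3)
  proc-C needs (1, 2, 1, 1) <= (2, 2, 3, 3) -> finishes; pool += (2, 3, 1, 0) = (4, 5, 4, 3)
  proc-F needs (1, 4, 2, 2) <= (4, 5, 4, 3) -> finishes; pool += (1, 2, 2, 2) = (5, 7, 6, 5)
  proc-I needs (1, 2, 2, 2) <= (5, 7, 6, 5) -> finishes; pool += (1, 0, 0, 3) = (6, 7, 6, 8)
  proc-B needs (1, 1, 2, 7) <= (6, 7, 6, 8) -> finishes; pool += (0, 2, 3, 1) = (6, 9, 9, 9)
  proc-A needs (2, 3, 5, 5) <= (6, 9, 9, 9) -> finishes; pool += (0, 2, 1, 0) = (6, 11, 10, 9)
  proc-H needs (1, 2, 4, 4) <= (6, 11, 10, 9) -> finishes; pool += (0, 1, 0, 0) = (6, 12, 10, 9)
  proc-G needs (3, 2, 7, 6) <= (6, 12, 10, 9) -> finishes; pool += (0, 1, 1, 1) = (6, 13, 11, 10)


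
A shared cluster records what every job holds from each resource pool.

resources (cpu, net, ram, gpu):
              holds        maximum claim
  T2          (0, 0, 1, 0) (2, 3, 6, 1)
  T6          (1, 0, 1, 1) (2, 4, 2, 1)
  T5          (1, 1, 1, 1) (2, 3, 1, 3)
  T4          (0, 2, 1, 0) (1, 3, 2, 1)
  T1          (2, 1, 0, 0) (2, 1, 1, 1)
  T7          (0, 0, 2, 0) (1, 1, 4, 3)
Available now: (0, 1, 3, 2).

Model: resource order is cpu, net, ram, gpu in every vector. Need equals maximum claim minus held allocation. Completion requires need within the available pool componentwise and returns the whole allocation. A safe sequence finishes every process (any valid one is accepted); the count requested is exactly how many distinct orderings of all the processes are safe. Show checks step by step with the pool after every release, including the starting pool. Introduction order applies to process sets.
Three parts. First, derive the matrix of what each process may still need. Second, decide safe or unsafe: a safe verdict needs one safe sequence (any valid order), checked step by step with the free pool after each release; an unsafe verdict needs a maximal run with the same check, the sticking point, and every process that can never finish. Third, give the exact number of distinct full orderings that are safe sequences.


(1) Need matrix, components ordered cpu, net, ram, gpu:
  T2: (2, 3, 5, 1)
  T6: (1, 4, 1, 0)
  T5: (1, 2, 0, 2)
  T4: (1, 1, 1, 1)
  T1: (0, 0, 1, 1)
  T7: (1, 1, 2, 3)
(2) SAFE. One safe sequence: T1, T4, T5, T2, T7, T6.
Key observation: T5 is the earliest step where a requested resource binds exactly: need (1, 2, 0, 2), pool (2, 4, 4, 2) at its turn.
Check, step by step:
  pool = (0, 1, 3, 2)
  T1: need (0, 0, 1, 1) fits (0, 1, 3, 2); releases (2, 1, 0, 0), pool now (2, 2, 3, 2)
  T4: need (1, 1, 1, 1) fits (2, 2, 3, 2); releases (0, 2, 1, 0), pool now (2, 4, 4, 2)
  T5: need (1, 2, 0, 2) fits (2, 4, 4, 2); releases (1, 1, 1, 1), pool now (3, 5, 5, 3)
  T2: need (2, 3, 5, 1) fits (3, 5, 5, 3); releases (0, 0, 1, 0), pool now (3, 5, 6, 3)
  T7: need (1, 1, 2, 3) fits (3, 5, 6, 3); releases (0, 0, 2, 0), pool now (3, 5, 8, 3)
  T6: need (1, 4, 1, 0) fits (3, 5, 8, 3); releases (1, 0, 1, 1), pool now (4, 5, 9, 4)
(3) Exactly 21 of the possible complete orderings are safe sequences.


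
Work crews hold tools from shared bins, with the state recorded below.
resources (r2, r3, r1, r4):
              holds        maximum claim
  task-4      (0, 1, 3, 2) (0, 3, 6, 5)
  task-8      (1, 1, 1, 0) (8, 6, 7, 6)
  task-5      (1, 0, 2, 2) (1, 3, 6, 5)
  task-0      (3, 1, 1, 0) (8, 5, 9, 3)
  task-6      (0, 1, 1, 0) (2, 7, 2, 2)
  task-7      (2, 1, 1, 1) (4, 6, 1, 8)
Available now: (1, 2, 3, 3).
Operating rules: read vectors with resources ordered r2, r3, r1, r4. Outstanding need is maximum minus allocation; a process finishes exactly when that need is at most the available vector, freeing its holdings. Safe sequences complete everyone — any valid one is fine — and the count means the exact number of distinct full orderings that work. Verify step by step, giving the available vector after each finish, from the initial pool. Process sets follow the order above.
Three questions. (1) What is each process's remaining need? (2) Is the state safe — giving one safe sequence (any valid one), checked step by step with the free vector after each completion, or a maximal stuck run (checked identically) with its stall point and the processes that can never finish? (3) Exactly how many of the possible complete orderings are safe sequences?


(1) Remaining need (order r2, r3, r1, r4):
  task-4: (0, 2, 3, 3)
  task-8: (7, 5, 6, 6)
  task-5: (0, 3, 4, 3)
  task-0: (5, 4, 8, 3)
  task-6: (2, 6, 1, 2)
  task-7: (2, 5, 0, 7)
(2) UNSAFE — no complete ordering exists.
Key observation: r3 is the bottleneck — with task-4, task-5 done the pool holds (2, 3, 8, 7), short of every remaining need.
Going as far as possible: task-4, task-5; after that, nothing fits. Step-by-step check:
  pool = (1, 2, 3, 3)
  task-4 needs (0, 2, 3, 3) <= (1, 2, 3, 3) -> finishes; pool += (0, 1, 3, 2) = (1, 3, 6, 5)
  task-5 needs (0, 3, 4, 3) <= (1, 3, 6, 5) -> finishes; pool += (1, 0, 2, 2) = (2, 3, 8, 7)
  task-8 cannot run: need (7, 5, 6, 6) vs free (2, 3, 8, 7) (insufficient r2 and r3)
  task-0 cannot run: need (5, 4, 8, 3) vs free (2, 3, 8, 7) (insufficient r2 and r3)
  task-6 cannot run: need (2, 6, 1, 2) vs free (2, 3, 8, 7) (insufficient r3)
  task-7 cannot run: need (2, 5, 0, 7) vs free (2, 3, 8, 7) (insufficient r3)
Permanently blocked: task-8, task-0, task-6 and task-7.
(3) Exactly 0 of the possible complete orderings are safe sequences.


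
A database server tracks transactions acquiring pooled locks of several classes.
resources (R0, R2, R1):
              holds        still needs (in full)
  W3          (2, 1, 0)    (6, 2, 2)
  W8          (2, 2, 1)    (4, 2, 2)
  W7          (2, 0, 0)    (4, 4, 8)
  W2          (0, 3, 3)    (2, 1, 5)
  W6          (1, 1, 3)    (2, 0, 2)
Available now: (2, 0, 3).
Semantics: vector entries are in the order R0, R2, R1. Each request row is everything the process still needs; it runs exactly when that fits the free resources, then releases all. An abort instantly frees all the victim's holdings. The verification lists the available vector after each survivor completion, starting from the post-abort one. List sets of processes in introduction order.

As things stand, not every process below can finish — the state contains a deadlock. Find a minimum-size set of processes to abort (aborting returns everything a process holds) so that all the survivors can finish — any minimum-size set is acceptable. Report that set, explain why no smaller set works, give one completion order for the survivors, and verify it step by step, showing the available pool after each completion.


Abort W8.
Key observation: W7 had no path to completion before; after the abort of W8 ((2, 2, 1) returned), step 3 is where it fits.
No smaller set exists: with zero aborts the deadlock remains.
The survivors complete as W6, W2, W7, W3. Step-by-step check (starting from the post-abort pool):
  pool = (4, 2, 4)
  W6: need (2, 0, 2) fits (4, 2, 4); releases (1, 1, 3), pool now (5, 3, 7)
  W2: need (2, 1, 5) fits (5, 3, 7); releases (0, 3, 3), pool now (5, 6, 10)
  W7: need (4, 4, 8) fits (5, 6, 10); releases (2, 0, 0), pool now (7, 6, 10)
  W3: need (6, 2, 2) fits (7, 6, 10); releases (2, 1, 0), pool now (9, 7, 10)


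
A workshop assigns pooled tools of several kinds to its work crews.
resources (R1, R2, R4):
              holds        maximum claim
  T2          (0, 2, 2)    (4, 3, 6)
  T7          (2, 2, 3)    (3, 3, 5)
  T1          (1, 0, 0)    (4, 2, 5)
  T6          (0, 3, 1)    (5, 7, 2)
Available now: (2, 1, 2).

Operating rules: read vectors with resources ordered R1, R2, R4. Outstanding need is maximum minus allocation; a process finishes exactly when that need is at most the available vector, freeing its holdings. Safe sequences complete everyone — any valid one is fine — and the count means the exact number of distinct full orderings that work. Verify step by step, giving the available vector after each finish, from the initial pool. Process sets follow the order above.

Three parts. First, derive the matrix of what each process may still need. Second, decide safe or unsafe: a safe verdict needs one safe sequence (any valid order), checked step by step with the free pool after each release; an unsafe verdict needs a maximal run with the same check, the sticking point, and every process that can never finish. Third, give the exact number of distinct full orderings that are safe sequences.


(1) Need matrix, components ordered R1, R2, R4:
  T2: (4, 1, 4)
  T7: (1, 1, 2)
  T1: (3, 2, 5)
  T6: (5, 4, 1)
(2) SAFE — a valid safe sequence is T7, T2, T1, T6.
Key observation: reading the order forward, T7 is the first process whose need (1, 1, 2) meets the free pool (2, 1, 2) exactly on a resource it requests.
Check, step by step:
  pool = (2, 1, 2)
  run T7 (needs (1, 1, 2), free (2, 1, 2)); after release of (2, 2, 3) the pool is (4, 3, 5)
  run T2 (needs (4, 1, 4), free (4, 3, 5)); after release of (0, 2, 2) the pool is (4, 5, 7)
  run T1 (needs (3, 2, 5), free (4, 5, 7)); after release of (1, 0, 0) the pool is (5, 5, 7)
  run T6 (needs (5, 4, 1), free (5, 5, 7)); after release of (0, 3, 1) the pool is (5, 8, 8)
(3) Exactly 2 of the possible complete orderings are safe sequences.


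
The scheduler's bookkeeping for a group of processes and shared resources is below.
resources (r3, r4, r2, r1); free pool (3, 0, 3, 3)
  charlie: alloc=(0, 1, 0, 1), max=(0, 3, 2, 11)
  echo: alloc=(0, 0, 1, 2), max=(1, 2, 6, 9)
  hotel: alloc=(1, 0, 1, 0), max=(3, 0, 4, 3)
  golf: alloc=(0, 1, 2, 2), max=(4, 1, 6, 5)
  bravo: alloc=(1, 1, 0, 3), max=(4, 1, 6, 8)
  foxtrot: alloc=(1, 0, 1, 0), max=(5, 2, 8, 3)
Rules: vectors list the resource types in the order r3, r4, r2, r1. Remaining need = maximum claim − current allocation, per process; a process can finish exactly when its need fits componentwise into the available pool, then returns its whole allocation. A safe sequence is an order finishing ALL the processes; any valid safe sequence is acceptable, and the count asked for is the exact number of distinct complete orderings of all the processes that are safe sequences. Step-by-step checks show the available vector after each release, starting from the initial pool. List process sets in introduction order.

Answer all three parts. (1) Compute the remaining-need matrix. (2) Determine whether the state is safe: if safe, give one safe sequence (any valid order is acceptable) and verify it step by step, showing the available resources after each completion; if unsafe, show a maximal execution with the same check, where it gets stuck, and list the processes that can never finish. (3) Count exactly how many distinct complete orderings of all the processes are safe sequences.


(1) Need matrix, components ordered r3, r4, r2, r1:
  charlie: (0, 2, 2, 10)
  echo: (1, 2, 5, 7)
  hotel: (2, 0, 3, 3)
  golf: (4, 0, 4, 3)
  bravo: (3, 0, 6, 5)
  foxtrot: (4, 2, 7, 3)
(2) The state is SAFE; one workable sequence: hotel, golf, bravo, echo, foxtrot, charlie.
Key observation: hotel marks the first exact bind of the order: its need (2, 0, 3, 3) fits the free (3, 0, 3, 3) with zero slack on a requested resource.
Check, step by step:
  pool = (3, 0, 3, 3)
  run hotel (needs (2, 0, 3, 3), free (3, 0, 3, 3)); after release of (1, 0, 1, 0) the pool is (4, 0, 4, 3)
  run golf (needs (4, 0, 4, 3), free (4, 0, 4, 3)); after release of (0, 1, 2, 2) the pool is (4, 1, 6, 5)
  run bravo (needs (3, 0, 6, 5), free (4, 1, 6, 5)); after release of (1, 1, 0, 3) the pool is (5, 2, 6, 8)
  run echo (needs (1, 2, 5, 7), free (5, 2, 6, 8)); after release of (0, 0, 1, 2) the pool is (5, 2, 7, 10)
  run foxtrot (needs (4, 2, 7, 3), free (5, 2, 7, 10)); after release of (1, 0, 1, 0) the pool is (6, 2, 8, 10)
  run charlie (needs (0, 2, 2, 10), free (6, 2, 8, 10)); after release of (0, 1, 0, 1) the pool is (6, 3, 8, 11)
(3) Precisely 2 of the possible complete orderings are safe sequences.


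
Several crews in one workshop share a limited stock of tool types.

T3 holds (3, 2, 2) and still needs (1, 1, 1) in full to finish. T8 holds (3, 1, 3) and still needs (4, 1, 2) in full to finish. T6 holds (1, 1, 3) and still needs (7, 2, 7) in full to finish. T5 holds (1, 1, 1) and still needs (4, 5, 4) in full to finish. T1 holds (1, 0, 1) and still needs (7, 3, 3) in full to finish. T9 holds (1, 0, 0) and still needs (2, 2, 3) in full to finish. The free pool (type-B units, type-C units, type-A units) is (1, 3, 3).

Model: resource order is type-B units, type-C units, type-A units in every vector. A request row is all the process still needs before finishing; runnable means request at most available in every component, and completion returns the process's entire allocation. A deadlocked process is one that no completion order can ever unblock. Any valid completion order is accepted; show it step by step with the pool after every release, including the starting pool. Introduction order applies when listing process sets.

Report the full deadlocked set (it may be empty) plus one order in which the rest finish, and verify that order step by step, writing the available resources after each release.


Nothing here is deadlocked.
Key observation: there is always a runnable process — T3 first — so the state unwinds completely.
One completion order for the rest: T3, T9, T8, T1, T5, T6. Check, step by step:
  pool = (1, 3, 3)
  T3 needs (1, 1, 1) <= (1, 3, 3) -> finishes; pool += (3, 2, 2) = (4, 5, 5)
  T9 needs (2, 2, 3) <= (4, 5, 5) -> finishes; pool += (1, 0, 0) = (5, 5, 5)
  T8 needs (4, 1, 2) <= (5, 5, 5) -> finishes; pool += (3, 1, 3) = (8, 6, 8)
  T1 needs (7, 3, 3) <= (8, 6, 8) -> finishes; pool += (1, 0, 1) = (9, 6, 9)
  T5 needs (4, 5, 4) <= (9, 6, 9) -> finishes; pool += (1, 1, 1) = (10, 7, 10)
  T6 needs (7, 2, 7) <= (10, 7, 10) -> finishes; pool += (1, 1, 3) = (11, 8, 13)


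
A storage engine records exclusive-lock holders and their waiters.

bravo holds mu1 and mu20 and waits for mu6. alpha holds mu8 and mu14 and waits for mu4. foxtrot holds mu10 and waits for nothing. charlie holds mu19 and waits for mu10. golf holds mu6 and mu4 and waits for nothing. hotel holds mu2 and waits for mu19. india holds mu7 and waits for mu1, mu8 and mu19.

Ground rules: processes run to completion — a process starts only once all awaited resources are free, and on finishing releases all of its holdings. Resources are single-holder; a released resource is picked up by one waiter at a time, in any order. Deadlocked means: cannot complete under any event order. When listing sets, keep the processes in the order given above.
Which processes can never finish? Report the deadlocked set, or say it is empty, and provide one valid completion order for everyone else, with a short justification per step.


The deadlocked set is empty.
Key observation: the wait relation is loop-free; peeling off processes with no waits unwinds the whole state.
The rest can finish in the order foxtrot, golf, charlie, alpha, bravo, hotel, india.
Walking it through:
  foxtrot: no waits; runs immediately, freeing mu10
  golf: no waits; runs immediately, freeing mu6 and mu4
  run charlie (all its waits — mu10 — are resolved); releases mu19
  run alpha (all its waits — mu4 — are resolved); releases mu8 and mu14
  run bravo (all its waits — mu6 — are resolved); releases mu1 and mu20
  run hotel (all its waits — mu19 — are resolved); releases mu2
  run india (all its waits — mu1, mu8 and mu19 — are resolved); releases mu7


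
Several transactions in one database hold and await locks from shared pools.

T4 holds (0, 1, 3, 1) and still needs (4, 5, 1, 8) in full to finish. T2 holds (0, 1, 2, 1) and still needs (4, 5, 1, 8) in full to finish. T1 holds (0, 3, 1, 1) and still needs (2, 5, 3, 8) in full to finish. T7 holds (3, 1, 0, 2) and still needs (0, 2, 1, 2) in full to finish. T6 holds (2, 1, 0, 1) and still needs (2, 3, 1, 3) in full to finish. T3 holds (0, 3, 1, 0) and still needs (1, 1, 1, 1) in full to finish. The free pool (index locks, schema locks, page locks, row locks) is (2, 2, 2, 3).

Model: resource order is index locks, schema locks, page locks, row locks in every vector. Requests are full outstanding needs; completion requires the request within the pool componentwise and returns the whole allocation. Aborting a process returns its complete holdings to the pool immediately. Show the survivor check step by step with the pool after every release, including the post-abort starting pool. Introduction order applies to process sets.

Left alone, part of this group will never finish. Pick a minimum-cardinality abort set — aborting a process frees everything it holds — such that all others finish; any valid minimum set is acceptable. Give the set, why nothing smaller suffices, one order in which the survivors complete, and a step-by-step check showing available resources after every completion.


Minimum abort set: T4 and T2.
Key observation: aborting T4 and T2 returns (0, 2, 5, 2), and T1 — hopeless before — runs at step 3 with the returned capacity in the pool.
Why nothing smaller works — every single abort fails: T4 alone leaves T2 blocked (short on row locks); T2 alone leaves T4 blocked (short on row locks); T1 alone leaves T4 blocked (short on row locks); T7 alone leaves T4 blocked (short on row locks); T6 alone leaves T4 blocked (short on row locks); T3 alone leaves T4 blocked (short on row locks).
The survivors complete as T6, T7, T1, T3. Step-by-step check (starting from the post-abort pool):
  pool = (2, 4, 7, 5)
  run T6 (needs (2, 3, 1, 3), free (2, 4, 7, 5)); after release of (2, 1, 0, 1) the pool is (4, 5, 7, 6)
  run T7 (needs (0, 2, 1, 2), free (4, 5, 7, 6)); after release of (3, 1, 0, 2) the pool is (7, 6, 7, 8)
  run T1 (needs (2, 5, 3, 8), free (7, 6, 7, 8)); after release of (0, 3, 1, 1) the pool is (7, 9, 8, 9)
  run T3 (needs (1, 1, 1, 1), free (7, 9, 8, 9)); after release of (0, 3, 1, 0) the pool is (7, 12, 9, 9)


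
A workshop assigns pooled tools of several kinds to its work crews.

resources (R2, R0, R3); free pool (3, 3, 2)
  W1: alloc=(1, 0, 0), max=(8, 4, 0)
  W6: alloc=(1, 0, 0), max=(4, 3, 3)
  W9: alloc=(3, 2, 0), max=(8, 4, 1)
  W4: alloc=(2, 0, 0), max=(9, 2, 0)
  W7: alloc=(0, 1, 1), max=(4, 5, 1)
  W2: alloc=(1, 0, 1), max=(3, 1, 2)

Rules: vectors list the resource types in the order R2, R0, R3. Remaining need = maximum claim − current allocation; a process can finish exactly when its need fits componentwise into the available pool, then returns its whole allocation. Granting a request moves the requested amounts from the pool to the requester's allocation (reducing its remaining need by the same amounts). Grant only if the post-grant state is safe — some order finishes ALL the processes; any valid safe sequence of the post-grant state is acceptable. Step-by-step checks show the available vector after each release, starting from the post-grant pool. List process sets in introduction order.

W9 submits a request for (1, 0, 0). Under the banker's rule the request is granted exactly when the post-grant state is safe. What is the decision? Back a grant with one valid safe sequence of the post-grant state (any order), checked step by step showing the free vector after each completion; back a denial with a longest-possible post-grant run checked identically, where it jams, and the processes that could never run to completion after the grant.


GRANT. The post-grant state is safe; one safe sequence: W2, W6, W9, W1, W4, W7.
Key observation: the grant leaves (2, 3, 2) free — enough for W2, whose release restarts the cascade.
Step-by-step check of the post-grant state:
  pool = (2, 3, 2)
  W2 needs (2, 1, 1) <= (2, 3, 2) -> finishes; pool += (1, 0, 1) = (3, 3, 3)
  W6 needs (3, 3, 3) <= (3, 3, 3) -> finishes; pool += (1, 0, 0) = (4, 3, 3)
  W9 needs (4, 2, 1) <= (4, 3, 3) -> finishes; pool += (4, 2, 0) = (8, 5, 3)
  W1 needs (7, 4, 0) <= (8, 5, 3) -> finishes; pool += (1, 0, 0) = (9, 5, 3)
  W4 needs (7, 2, 0) <= (9, 5, 3) -> finishes; pool += (2, 0, 0) = (11, 5, 3)
  W7 needs (4, 4, 0) <= (11, 5, 3) -> finishes; pool += (0, 1, 1) = (11, 6, 4)


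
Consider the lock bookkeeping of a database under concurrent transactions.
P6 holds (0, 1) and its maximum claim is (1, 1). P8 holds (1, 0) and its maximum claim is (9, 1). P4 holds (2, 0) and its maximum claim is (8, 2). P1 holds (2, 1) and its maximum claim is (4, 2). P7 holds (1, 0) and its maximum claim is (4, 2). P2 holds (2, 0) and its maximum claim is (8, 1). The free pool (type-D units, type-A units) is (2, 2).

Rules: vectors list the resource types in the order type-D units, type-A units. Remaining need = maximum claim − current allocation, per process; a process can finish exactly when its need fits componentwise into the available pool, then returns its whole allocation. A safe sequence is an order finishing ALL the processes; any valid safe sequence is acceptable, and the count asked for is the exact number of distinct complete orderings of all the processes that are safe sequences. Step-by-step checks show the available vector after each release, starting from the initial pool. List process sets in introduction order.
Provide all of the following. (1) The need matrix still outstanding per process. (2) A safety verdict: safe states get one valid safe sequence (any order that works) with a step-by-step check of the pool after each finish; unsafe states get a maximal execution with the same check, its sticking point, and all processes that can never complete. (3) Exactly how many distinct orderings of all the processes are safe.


(1) Outstanding need per process (order type-D units, type-A units):
  P6: (1, 0)
  P8: (8, 1)
  P4: (6, 2)
  P1: (2, 1)
  P7: (3, 2)
  P2: (6, 1)
(2) UNSAFE.
Key observation: P6, P1, P7 can finish, but then (5, 4) is all there is, and the blocked group's type-D units demands exceed it.
The run P6, P1, P7 cannot be extended any further. Step-by-step check:
  pool = (2, 2)
  run P6 (needs (1, 0), free (2, 2)); after release of (0, 1) the pool is (2, 3)
  run P1 (needs (2, 1), free (2, 3)); after release of (2, 1) the pool is (4, 4)
  run P7 (needs (3, 2), free (4, 4)); after release of (1, 0) the pool is (5, 4)
  P8 cannot run: need (8, 1) vs free (5, 4) (insufficient type-D units)
  P4 cannot run: need (6, 2) vs free (5, 4) (insufficient type-D units)
  P2 cannot run: need (6, 1) vs free (5, 4) (insufficient type-D units)
Processes that can never finish: P8, P4 and P2.
(3) The exact count: 0 of the possible complete orderings are safe sequences.


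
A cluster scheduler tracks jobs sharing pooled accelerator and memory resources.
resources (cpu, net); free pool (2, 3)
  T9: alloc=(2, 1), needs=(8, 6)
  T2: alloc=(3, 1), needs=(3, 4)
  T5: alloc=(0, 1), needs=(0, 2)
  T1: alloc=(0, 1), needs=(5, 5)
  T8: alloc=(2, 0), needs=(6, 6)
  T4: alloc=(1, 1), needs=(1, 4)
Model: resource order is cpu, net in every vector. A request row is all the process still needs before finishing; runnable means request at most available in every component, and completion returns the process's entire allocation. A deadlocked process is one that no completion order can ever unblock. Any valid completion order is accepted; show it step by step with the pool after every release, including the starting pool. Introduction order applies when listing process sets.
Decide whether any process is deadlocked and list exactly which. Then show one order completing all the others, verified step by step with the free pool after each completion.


The deadlocked set is empty.
Key observation: beginning at T5, releases accumulate fast enough that every process eventually fits.
A valid finishing order for the others: T5, T4, T2, T8, T9, T1. Verifying each step:
  pool = (2, 3)
  T5 needs (0, 2) <= (2, 3) -> finishes; pool += (0, 1) = (2, 4)
  T4 needs (1, 4) <= (2, 4) -> finishes; pool += (1, 1) = (3, 5)
  T2 needs (3, 4) <= (3, 5) -> finishes; pool += (3, 1) = (6, 6)
  T8 needs (6, 6) <= (6, 6) -> finishes; pool += (2, 0) = (8, 6)
  T9 needs (8, 6) <= (8, 6) -> finishes; pool += (2, 1) = (10, 7)
  T1 needs (5, 5) <= (10, 7) -> finishes; pool += (0, 1) = (10, 8)


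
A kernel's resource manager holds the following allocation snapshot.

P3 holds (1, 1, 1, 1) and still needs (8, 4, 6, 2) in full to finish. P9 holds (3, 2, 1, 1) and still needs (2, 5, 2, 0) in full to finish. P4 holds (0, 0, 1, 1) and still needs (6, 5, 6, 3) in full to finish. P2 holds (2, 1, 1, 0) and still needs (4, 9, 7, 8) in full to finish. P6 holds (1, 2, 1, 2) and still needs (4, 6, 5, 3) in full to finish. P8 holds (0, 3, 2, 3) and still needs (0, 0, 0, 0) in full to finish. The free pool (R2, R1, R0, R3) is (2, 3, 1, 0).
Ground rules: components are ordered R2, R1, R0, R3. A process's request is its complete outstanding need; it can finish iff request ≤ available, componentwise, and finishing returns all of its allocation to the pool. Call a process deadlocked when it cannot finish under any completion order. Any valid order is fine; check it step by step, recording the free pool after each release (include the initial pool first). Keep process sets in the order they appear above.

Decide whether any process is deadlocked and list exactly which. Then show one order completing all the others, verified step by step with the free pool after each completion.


The deadlocked set is P3, P4, P2 and P6.
Key observation: R0 is the bottleneck — with P8, P9 done the pool holds (5, 8, 4, 4), short of every remaining need.
A valid finishing order for the others: P8, P9. Check, step by step:
  pool = (2, 3, 1, 0)
  P8: need (0, 0, 0, 0) fits (2, 3, 1, 0); releases (0, 3, 2, 3), pool now (2, 6, 3, 3)
  P9: need (2, 5, 2, 0) fits (2, 6, 3, 3); releases (3, 2, 1, 1), pool now (5, 8, 4, 4)
The stuck group stays short no matter what:
  P3 still needs (8, 4, 6, 2) but only (5, 8, 4, 4) is free — short on R2 and R0
  P4 still needs (6, 5, 6, 3) but only (5, 8, 4, 4) is free — short on R2 and R0
  P2 still needs (4, 9, 7, 8) but only (5, 8, 4, 4) is free — short on R1, R0 and R3
  P6 still needs (4, 6, 5, 3) but only (5, 8, 4, 4) is free — short on R0


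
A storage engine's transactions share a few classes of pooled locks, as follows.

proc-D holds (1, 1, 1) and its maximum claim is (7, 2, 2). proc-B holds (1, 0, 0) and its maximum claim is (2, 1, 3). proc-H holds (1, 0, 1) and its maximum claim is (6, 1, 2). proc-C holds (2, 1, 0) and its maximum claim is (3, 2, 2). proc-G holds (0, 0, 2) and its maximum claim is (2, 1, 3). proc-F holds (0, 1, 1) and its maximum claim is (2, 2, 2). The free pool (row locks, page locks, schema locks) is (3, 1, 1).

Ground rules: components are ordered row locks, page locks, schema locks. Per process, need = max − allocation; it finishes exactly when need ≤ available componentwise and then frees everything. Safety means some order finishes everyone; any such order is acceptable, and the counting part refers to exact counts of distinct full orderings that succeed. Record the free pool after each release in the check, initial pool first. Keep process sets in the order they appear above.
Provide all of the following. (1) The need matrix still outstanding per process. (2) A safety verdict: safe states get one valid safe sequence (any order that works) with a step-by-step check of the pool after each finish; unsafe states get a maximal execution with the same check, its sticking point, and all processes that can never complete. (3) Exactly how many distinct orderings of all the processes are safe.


(1) Outstanding need per process (order row locks, page locks, schema locks):
  proc-D: (6, 1, 1)
  proc-B: (1, 1, 3)
  proc-H: (5, 1, 1)
  proc-C: (1, 1, 2)
  proc-G: (2, 1, 1)
  proc-F: (2, 1, 1)
(2) SAFE. One safe sequence: proc-G, proc-C, proc-B, proc-H, proc-F, proc-D.
Key observation: proc-G marks the first exact bind of the order: its need (2, 1, 1) fits the free (3, 1, 1) with zero slack on a requested resource.
Walking it through:
  pool = (3, 1, 1)
  run proc-G (needs (2, 1, 1), free (3, 1, 1)); after release of (0, 0, 2) the pool is (3, 1, 3)
  run proc-C (needs (1, 1, 2), free (3, 1, 3)); after release of (2, 1, 0) the pool is (5, 2, 3)
  run proc-B (needs (1, 1, 3), free (5, 2, 3)); after release of (1, 0, 0) the pool is (6, 2, 3)
  run proc-H (needs (5, 1, 1), free (6, 2, 3)); after release of (1, 0, 1) the pool is (7, 2, 4)
  run proc-F (needs (2, 1, 1), free (7, 2, 4)); after release of (0, 1, 1) the pool is (7, 3, 5)
  run proc-D (needs (6, 1, 1), free (7, 3, 5)); after release of (1, 1, 1) the pool is (8, 4, 6)
(3) Precisely 46 of the possible complete orderings are safe sequences.


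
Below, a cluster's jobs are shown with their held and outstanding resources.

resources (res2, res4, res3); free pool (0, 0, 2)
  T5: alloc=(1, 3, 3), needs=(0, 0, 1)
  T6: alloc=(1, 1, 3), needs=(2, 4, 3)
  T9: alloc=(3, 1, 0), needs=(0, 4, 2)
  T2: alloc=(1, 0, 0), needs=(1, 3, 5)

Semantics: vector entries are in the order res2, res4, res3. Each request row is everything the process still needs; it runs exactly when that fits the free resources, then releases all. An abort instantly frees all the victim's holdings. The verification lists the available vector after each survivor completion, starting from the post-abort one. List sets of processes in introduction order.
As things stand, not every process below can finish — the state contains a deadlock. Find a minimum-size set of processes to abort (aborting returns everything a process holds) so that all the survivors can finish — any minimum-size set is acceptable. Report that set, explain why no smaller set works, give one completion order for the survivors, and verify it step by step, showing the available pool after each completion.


Minimum abort set: T9.
Key observation: T6 had no path to completion before; after the abort of T9 ((3, 1, 0) returned), step 2 is where it fits.
Why nothing smaller works: aborting no one leaves the state deadlocked as given.
One survivor order: T5, T6, T2. Walking it through (post-abort pool first):
  pool = (3, 1, 2)
  run T5 (needs (0, 0, 1), free (3, 1, 2)); after release of (1, 3, 3) the pool is (4, 4, 5)
  run T6 (needs (2, 4, 3), free (4, 4, 5)); after release of (1, 1, 3) the pool is (5, 5, 8)
  run T2 (needs (1, 3, 5), free (5, 5, 8)); after release of (1, 0, 0) the pool is (6, 5, 8)


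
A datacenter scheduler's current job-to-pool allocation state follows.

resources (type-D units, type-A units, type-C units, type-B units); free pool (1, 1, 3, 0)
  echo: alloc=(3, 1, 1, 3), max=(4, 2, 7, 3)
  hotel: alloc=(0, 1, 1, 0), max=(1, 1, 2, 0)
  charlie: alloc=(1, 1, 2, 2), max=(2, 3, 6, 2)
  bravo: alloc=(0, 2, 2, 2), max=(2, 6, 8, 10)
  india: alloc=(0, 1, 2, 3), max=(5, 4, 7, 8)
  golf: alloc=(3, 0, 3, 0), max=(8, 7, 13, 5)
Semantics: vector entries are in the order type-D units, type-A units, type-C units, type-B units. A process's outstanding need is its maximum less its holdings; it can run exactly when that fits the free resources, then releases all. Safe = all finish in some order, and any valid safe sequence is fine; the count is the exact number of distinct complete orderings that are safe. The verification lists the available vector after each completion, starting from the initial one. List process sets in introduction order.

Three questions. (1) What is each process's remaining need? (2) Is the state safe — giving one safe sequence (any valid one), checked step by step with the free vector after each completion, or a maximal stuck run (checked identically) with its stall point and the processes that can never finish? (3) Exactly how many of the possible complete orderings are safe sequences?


(1) Remaining need (order type-D units, type-A units, type-C units, type-B units):
  echo: (1, 1, 6, 0)
  hotel: (1, 0, 1, 0)
  charlie: (1, 2, 4, 0)
  bravo: (2, 4, 6, 8)
  india: (5, 3, 5, 5)
  golf: (5, 7, 10, 5)
(2) SAFE. One safe sequence: hotel, charlie, echo, india, bravo, golf.
Key observation: hotel marks the first exact bind of the order: its need (1, 0, 1, 0) fits the free (1, 1, 3, 0) with zero slack on a requested resource.
Verifying each step:
  pool = (1, 1, 3, 0)
  run hotel (needs (1, 0, 1, 0), free (1, 1, 3, 0)); after release of (0, 1, 1, 0) the pool is (1, 2, 4, 0)
  run charlie (needs (1, 2, 4, 0), free (1, 2, 4, 0)); after release of (1, 1, 2, 2) the pool is (2, 3, 6, 2)
  run echo (needs (1, 1, 6, 0), free (2, 3, 6, 2)); after release of (3, 1, 1, 3) the pool is (5, 4, 7, 5)
  run india (needs (5, 3, 5, 5), free (5, 4, 7, 5)); after release of (0, 1, 2, 3) the pool is (5, 5, 9, 8)
  run bravo (needs (2, 4, 6, 8), free (5, 5, 9, 8)); after release of (0, 2, 2, 2) the pool is (5, 7, 11, 10)
  run golf (needs (5, 7, 10, 5), free (5, 7, 11, 10)); after release of (3, 0, 3, 0) the pool is (8, 7, 14, 10)
(3) The exact count: 1 of the possible complete orderings is a safe sequence.


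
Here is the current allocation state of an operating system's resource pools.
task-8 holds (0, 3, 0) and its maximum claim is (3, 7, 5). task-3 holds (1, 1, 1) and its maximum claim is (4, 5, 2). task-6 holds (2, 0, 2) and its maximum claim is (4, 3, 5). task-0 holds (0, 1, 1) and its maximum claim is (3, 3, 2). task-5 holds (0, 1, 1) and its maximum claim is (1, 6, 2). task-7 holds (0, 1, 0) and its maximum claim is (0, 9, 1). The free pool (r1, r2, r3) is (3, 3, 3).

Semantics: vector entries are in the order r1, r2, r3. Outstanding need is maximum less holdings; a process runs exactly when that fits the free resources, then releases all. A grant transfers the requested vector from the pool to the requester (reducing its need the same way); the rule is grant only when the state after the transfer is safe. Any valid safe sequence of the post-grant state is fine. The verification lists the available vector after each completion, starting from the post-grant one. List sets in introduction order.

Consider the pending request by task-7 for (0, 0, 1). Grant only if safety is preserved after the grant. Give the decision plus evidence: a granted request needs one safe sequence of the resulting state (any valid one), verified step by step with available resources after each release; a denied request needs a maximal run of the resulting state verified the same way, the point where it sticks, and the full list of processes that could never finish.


GRANT: granting preserves safety; a valid post-grant sequence is task-0, task-3, task-6, task-8, task-7, task-5.
Key observation: even at the reduced pool (3, 3, 2), task-0 fits immediately, so safety survives the grant.
Verifying the post-grant state step by step:
  pool = (3, 3, 2)
  task-0 needs (3, 2, 1) <= (3, 3, 2) -> finishes; pool += (0, 1, 1) = (3, 4, 3)
  task-3 needs (3, 4, 1) <= (3, 4, 3) -> finishes; pool += (1, 1, 1) = (4, 5, 4)
  task-6 needs (2, 3, 3) <= (4, 5, 4) -> finishes; pool += (2, 0, 2) = (6, 5, 6)
  task-8 needs (3, 4, 5) <= (6, 5, 6) -> finishes; pool += (0, 3, 0) = (6, 8, 6)
  task-7 needs (0, 8, 0) <= (6, 8, 6) -> finishes; pool += (0, 1, 1) = (6, 9, 7)
  task-5 needs (1, 5, 1) <= (6, 9, 7) -> finishes; pool += (0, 1, 1) = (6, 10, 8)


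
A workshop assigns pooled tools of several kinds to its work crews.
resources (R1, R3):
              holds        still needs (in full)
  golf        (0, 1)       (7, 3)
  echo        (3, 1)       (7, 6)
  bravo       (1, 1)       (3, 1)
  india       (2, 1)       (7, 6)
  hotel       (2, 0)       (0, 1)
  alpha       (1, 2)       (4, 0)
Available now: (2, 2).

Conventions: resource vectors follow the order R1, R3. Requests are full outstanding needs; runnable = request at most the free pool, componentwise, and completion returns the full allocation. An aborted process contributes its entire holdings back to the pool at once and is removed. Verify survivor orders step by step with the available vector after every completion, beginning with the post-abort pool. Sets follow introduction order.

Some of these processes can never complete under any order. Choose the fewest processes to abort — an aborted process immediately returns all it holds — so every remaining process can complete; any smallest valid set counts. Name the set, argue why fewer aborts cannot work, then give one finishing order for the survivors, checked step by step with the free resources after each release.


Minimum abort set: echo.
Key observation: aborting echo returns (3, 1), and golf — hopeless before — runs at step 4 with the returned capacity in the pool.
Why nothing smaller works: aborting no one leaves the state deadlocked as given.
The survivors complete as alpha, hotel, bravo, golf, india. Walking it through (starting from the post-abort pool):
  pool = (5, 3)
  run alpha (needs (4, 0), free (5, 3)); after release of (1, 2) the pool is (6, 5)
  run hotel (needs (0, 1), free (6, 5)); after release of (2, 0) the pool is (8, 5)
  run bravo (needs (3, 1), free (8, 5)); after release of (1, 1) the pool is (9, 6)
  run golf (needs (7, 3), free (9, 6)); after release of (0, 1) the pool is (9, 7)
  run india (needs (7, 6), free (9, 7)); after release of (2, 1) the pool is (11, 8)
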